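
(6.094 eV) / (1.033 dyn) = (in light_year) 9.991e-30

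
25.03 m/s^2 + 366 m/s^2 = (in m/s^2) 391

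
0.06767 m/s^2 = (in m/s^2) 0.06767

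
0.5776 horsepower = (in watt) 430.7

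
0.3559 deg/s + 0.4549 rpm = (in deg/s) 3.085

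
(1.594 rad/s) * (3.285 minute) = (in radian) 314.2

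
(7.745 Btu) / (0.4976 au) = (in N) 1.098e-07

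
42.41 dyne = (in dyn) 42.41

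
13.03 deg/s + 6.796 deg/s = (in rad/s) 0.346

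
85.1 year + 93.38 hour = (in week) 4438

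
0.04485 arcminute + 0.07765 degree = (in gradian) 0.08711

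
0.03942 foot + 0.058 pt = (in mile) 7.479e-06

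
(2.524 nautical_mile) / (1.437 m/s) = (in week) 0.005379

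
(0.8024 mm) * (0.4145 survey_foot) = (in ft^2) 0.001091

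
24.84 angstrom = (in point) 7.041e-06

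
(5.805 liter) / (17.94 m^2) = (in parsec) 1.049e-20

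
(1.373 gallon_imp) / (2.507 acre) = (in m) 6.152e-07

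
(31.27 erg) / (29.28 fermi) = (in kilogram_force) 1.089e+07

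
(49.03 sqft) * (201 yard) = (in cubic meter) 837.2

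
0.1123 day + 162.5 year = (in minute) 8.541e+07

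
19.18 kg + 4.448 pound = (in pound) 46.73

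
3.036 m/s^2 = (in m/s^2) 3.036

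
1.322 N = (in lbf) 0.2972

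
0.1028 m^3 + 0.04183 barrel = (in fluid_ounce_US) 3701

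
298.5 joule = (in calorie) 71.34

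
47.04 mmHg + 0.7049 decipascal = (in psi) 0.9096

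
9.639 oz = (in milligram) 2.733e+05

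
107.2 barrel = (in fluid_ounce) 5.763e+05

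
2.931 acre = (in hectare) 1.186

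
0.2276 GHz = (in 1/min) 1.366e+10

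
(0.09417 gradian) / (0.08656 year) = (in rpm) 5.175e-09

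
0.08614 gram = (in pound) 0.0001899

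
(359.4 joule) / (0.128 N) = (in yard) 3071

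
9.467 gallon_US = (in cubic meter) 0.03584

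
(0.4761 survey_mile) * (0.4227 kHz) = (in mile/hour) 7.245e+05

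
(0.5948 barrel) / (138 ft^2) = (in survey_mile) 4.583e-06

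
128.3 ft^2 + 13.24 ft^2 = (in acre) 0.003249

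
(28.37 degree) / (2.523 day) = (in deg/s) 0.0001301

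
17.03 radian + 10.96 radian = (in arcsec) 5.773e+06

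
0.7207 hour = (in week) 0.00429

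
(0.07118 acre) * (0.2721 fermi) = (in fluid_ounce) 2.65e-09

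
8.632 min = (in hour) 0.1439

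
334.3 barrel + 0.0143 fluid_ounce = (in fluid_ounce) 1.797e+06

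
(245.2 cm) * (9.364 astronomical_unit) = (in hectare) 3.435e+08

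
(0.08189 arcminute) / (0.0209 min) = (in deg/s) 0.001088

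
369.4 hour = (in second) 1.33e+06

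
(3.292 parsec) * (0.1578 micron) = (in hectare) 1.603e+06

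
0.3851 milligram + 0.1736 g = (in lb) 0.0003836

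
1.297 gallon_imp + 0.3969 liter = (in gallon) 1.662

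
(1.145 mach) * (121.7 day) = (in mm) 4.099e+12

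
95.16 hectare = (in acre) 235.1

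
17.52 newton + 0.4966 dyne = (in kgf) 1.787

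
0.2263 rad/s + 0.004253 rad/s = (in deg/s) 13.21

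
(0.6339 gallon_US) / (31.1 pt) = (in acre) 5.404e-05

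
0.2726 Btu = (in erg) 2.876e+09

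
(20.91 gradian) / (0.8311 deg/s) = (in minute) 0.3774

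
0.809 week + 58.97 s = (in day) 5.664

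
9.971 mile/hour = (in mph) 9.971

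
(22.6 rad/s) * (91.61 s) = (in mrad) 2.07e+06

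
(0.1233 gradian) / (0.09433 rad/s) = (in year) 6.511e-10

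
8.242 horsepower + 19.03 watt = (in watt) 6165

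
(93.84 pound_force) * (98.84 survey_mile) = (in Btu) 6.293e+04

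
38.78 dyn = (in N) 0.0003878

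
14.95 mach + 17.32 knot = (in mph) 1.141e+04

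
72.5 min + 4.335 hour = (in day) 0.231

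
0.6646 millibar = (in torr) 0.4985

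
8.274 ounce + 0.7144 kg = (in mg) 9.49e+05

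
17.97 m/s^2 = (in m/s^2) 17.97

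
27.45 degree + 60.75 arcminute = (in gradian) 31.62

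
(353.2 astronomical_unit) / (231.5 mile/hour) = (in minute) 8.509e+09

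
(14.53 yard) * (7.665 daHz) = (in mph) 2278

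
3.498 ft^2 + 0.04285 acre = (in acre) 0.04293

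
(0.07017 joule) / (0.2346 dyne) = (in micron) 2.991e+10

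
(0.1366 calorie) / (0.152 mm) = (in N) 3760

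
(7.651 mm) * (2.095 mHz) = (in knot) 3.116e-05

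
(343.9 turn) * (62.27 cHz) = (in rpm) 1.285e+04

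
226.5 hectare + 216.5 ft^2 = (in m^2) 2.265e+06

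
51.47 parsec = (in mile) 9.869e+14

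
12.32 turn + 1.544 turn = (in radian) 87.11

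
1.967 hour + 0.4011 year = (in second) 1.266e+07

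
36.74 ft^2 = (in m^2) 3.413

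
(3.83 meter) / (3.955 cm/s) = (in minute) 1.614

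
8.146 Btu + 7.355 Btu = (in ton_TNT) 3.909e-06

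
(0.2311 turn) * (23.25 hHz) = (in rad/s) 3376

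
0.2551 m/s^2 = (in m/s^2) 0.2551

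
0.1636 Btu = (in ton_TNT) 4.125e-08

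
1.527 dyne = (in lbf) 3.433e-06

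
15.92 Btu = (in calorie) 4014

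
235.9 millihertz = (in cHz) 23.59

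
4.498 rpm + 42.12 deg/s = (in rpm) 11.52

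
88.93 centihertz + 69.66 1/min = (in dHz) 20.5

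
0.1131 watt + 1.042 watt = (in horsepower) 0.001549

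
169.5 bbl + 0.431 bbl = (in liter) 2.702e+04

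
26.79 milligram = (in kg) 2.679e-05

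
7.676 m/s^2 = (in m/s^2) 7.676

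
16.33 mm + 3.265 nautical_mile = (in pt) 1.714e+07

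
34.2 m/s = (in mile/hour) 76.5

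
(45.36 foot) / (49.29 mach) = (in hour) 2.288e-07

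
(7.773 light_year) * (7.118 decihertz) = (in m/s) 5.234e+16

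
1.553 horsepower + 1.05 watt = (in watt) 1159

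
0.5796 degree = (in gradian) 0.644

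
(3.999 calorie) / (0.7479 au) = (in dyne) 1.495e-05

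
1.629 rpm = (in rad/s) 0.1706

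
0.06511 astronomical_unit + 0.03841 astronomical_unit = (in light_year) 1.637e-06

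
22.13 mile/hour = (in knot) 19.23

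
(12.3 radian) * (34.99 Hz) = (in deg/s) 2.466e+04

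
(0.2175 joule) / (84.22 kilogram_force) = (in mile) 1.636e-07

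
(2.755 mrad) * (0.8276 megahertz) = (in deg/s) 1.306e+05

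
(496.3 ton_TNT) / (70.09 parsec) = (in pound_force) 2.158e-07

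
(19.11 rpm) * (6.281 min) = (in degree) 4.321e+04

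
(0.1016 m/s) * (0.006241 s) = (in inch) 0.02496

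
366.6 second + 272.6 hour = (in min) 1.636e+04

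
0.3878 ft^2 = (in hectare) 3.603e-06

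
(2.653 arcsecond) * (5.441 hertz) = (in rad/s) 6.998e-05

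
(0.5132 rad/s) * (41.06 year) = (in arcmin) 2.284e+12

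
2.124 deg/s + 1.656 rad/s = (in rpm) 16.17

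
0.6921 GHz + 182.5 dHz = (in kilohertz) 6.921e+05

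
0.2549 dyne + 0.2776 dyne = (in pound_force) 1.197e-06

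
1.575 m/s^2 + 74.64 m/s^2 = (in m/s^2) 76.22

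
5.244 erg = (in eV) 3.273e+12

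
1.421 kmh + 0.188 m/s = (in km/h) 2.098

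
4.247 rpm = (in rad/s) 0.4447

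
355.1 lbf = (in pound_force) 355.1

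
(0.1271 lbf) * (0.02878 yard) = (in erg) 1.488e+05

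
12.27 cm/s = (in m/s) 0.1227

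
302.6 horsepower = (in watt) 2.256e+05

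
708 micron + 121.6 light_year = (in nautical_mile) 6.212e+14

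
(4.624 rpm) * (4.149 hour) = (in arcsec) 1.492e+09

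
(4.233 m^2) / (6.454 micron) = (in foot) 2.152e+06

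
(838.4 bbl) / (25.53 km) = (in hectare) 5.221e-07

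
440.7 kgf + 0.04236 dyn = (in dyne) 4.322e+08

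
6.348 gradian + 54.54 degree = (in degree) 60.25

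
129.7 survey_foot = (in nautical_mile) 0.02135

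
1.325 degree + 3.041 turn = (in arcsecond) 3.946e+06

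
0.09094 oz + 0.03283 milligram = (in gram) 2.578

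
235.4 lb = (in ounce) 3766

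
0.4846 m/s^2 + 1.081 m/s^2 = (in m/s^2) 1.566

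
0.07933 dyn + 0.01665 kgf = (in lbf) 0.03671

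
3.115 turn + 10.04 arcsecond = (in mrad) 1.957e+04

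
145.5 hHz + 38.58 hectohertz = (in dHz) 1.841e+05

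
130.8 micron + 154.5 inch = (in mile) 0.002439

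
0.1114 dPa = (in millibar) 0.0001114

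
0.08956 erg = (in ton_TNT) 2.141e-18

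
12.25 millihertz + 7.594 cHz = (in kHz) 8.819e-05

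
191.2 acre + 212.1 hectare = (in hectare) 289.5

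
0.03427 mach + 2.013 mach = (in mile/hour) 1559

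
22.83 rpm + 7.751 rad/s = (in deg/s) 581.1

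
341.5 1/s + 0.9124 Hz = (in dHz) 3424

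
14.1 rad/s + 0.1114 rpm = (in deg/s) 808.5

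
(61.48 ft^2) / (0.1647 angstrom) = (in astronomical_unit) 2.318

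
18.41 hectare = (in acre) 45.49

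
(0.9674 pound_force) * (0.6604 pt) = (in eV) 6.257e+15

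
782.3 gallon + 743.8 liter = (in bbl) 23.3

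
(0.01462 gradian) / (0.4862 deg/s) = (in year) 8.582e-10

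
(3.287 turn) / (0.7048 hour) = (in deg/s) 0.4664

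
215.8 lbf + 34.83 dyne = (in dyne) 9.599e+07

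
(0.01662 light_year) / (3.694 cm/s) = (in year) 1.35e+08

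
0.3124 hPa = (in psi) 0.004531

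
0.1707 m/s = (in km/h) 0.6145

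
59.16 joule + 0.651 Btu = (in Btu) 0.7071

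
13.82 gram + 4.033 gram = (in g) 17.85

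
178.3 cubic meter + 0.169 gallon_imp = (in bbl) 1121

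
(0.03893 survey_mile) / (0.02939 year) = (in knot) 0.0001314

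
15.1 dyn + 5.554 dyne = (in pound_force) 4.643e-05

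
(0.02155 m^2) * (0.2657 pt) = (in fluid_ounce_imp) 0.07109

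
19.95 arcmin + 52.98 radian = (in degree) 3036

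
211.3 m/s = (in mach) 0.6206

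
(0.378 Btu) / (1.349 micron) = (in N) 2.956e+08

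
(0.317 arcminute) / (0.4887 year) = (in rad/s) 5.983e-12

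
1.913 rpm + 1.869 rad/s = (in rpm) 19.76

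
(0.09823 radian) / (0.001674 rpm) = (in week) 0.0009265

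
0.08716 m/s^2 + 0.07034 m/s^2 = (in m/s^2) 0.1575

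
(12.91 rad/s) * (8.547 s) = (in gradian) 7025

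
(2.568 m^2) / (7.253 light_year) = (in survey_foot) 1.228e-16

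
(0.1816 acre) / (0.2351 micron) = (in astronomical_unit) 0.0209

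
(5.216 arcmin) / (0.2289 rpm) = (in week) 1.047e-07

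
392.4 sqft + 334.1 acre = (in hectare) 135.2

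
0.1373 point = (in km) 4.844e-08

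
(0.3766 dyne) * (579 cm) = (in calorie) 5.212e-06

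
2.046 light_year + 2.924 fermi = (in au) 1.294e+05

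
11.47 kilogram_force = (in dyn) 1.125e+07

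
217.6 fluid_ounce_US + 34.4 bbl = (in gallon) 1446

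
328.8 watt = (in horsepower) 0.4409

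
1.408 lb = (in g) 638.7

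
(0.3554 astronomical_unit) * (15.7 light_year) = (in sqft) 8.5e+28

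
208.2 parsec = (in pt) 1.821e+22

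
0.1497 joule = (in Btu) 0.0001419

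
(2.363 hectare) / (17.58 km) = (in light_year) 1.421e-16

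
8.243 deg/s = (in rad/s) 0.1439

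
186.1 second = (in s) 186.1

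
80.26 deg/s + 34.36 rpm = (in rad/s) 4.999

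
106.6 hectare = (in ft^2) 1.147e+07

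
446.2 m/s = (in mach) 1.31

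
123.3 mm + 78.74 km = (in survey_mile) 48.93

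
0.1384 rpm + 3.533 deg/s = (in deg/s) 4.363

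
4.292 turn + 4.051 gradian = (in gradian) 1721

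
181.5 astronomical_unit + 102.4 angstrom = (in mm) 2.715e+16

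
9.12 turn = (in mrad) 5.73e+04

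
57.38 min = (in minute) 57.38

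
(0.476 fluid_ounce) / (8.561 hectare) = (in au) 1.099e-21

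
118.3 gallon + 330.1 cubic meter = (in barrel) 2079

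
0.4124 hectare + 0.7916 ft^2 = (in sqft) 4.439e+04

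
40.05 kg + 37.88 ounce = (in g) 4.112e+04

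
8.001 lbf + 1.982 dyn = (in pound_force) 8.001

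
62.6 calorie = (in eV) 1.635e+21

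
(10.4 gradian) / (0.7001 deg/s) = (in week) 2.211e-05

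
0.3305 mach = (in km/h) 405.1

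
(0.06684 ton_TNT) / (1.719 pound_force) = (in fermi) 3.657e+22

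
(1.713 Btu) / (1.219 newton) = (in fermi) 1.483e+18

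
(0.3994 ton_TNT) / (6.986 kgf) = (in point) 6.914e+10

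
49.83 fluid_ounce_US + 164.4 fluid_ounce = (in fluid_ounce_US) 214.2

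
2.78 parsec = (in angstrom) 8.578e+26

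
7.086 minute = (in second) 425.2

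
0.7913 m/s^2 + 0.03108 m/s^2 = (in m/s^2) 0.8224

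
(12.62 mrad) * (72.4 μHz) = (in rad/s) 9.137e-07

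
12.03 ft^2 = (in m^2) 1.118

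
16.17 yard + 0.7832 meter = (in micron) 1.557e+07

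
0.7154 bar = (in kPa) 71.54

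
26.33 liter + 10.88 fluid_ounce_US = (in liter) 26.65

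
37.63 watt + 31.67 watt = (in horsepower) 0.09293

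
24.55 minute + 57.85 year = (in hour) 5.068e+05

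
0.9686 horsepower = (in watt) 722.3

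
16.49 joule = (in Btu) 0.01563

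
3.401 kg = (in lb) 7.498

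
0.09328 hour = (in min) 5.597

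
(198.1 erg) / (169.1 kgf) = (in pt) 3.386e-05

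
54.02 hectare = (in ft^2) 5.815e+06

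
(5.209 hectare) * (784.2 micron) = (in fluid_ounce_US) 1.381e+06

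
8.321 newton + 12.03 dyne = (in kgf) 0.8485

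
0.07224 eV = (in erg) 1.157e-13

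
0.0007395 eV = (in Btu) 1.123e-25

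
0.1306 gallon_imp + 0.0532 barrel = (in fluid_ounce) 306.1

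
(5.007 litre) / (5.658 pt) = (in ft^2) 27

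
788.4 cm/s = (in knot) 15.33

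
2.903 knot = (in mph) 3.341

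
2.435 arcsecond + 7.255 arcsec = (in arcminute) 0.1615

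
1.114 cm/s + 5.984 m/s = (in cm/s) 599.5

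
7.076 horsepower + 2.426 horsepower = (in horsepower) 9.502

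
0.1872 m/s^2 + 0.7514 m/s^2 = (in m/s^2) 0.9386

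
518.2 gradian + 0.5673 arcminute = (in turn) 1.296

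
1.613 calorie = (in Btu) 0.006397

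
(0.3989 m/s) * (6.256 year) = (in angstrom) 7.87e+17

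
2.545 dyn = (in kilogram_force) 2.595e-06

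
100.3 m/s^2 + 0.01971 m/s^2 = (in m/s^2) 100.3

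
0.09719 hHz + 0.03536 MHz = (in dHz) 3.537e+05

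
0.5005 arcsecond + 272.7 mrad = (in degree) 15.62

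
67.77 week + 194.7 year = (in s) 6.181e+09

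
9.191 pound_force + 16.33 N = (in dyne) 5.721e+06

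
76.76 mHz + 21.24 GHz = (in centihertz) 2.124e+12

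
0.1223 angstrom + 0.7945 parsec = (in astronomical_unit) 1.639e+05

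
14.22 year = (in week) 741.5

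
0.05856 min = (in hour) 0.000976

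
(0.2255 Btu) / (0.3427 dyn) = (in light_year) 7.338e-09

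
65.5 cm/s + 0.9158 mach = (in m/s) 312.5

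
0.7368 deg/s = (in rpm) 0.1228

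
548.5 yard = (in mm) 5.015e+05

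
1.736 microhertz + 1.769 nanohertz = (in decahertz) 1.738e-07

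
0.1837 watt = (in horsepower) 0.0002463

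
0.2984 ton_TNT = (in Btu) 1.183e+06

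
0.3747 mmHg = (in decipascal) 499.6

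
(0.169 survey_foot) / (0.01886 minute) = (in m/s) 0.04552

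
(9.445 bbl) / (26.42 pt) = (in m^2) 161.1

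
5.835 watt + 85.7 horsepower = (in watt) 6.391e+04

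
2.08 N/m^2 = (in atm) 2.053e-05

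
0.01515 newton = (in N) 0.01515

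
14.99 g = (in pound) 0.03305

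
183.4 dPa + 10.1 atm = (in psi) 148.4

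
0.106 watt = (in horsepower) 0.0001421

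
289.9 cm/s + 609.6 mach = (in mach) 609.6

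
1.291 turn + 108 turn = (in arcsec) 1.416e+08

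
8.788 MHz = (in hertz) 8.788e+06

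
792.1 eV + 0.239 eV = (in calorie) 3.034e-17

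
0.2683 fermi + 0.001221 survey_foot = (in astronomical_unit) 2.488e-15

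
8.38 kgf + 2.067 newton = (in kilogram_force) 8.591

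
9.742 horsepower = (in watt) 7265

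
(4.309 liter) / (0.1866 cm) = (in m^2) 2.309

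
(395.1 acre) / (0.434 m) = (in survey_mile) 2289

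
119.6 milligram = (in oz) 0.004219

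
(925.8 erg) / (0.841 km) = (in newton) 1.101e-07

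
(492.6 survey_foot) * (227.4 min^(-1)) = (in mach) 1.671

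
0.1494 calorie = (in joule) 0.6251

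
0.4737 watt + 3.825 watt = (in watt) 4.299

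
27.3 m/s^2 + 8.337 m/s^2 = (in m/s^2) 35.64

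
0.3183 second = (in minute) 0.005305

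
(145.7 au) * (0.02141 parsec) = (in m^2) 1.44e+28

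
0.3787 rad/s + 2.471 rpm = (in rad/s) 0.6375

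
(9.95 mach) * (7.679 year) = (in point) 2.326e+15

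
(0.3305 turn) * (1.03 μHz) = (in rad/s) 2.139e-06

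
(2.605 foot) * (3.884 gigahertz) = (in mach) 9.057e+06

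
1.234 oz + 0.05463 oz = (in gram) 36.53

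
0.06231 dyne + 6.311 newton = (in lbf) 1.419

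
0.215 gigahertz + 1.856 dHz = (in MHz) 215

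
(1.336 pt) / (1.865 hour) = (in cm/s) 7.02e-06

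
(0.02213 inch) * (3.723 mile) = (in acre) 0.0008322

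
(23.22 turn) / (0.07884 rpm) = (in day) 0.2045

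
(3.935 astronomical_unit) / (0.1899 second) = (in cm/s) 3.1e+14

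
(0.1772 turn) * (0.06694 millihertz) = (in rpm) 0.0007117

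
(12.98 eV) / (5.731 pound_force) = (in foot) 2.676e-19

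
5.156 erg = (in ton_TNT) 1.232e-16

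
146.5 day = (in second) 1.266e+07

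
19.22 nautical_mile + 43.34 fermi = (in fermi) 3.56e+19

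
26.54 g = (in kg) 0.02654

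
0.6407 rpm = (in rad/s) 0.06709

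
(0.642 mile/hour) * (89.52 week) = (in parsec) 5.036e-10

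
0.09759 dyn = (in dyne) 0.09759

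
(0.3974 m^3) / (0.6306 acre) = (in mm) 0.1557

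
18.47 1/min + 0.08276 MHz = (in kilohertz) 82.76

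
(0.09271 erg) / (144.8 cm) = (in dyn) 0.0006403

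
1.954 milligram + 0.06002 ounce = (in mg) 1703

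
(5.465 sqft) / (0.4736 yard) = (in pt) 3323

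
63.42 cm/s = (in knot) 1.233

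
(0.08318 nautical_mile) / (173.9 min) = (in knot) 0.0287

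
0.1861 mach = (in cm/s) 6337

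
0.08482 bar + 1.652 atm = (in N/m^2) 1.759e+05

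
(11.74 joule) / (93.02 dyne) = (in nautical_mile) 6.815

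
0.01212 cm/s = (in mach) 3.559e-07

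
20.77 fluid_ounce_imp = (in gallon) 0.1559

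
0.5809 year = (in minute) 3.053e+05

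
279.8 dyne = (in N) 0.002798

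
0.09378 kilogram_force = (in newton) 0.9197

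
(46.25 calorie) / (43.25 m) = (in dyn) 4.474e+05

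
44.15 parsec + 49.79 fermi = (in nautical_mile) 7.356e+14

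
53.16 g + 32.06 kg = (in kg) 32.11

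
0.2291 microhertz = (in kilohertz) 2.291e-10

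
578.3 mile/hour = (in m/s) 258.5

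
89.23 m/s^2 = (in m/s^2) 89.23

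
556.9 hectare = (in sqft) 5.994e+07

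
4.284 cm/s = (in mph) 0.09583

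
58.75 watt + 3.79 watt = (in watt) 62.54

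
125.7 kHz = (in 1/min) 7.542e+06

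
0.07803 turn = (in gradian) 31.21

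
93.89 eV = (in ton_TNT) 3.595e-27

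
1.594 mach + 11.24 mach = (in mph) 9775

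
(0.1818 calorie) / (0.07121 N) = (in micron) 1.068e+07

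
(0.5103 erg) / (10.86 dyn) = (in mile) 2.92e-07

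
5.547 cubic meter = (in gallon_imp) 1220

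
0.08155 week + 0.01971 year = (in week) 1.109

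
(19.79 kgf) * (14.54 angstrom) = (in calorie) 6.744e-08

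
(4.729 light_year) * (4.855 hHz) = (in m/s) 2.172e+19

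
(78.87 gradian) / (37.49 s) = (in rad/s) 0.03305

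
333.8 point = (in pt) 333.8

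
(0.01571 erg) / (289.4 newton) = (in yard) 5.937e-12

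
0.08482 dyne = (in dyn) 0.08482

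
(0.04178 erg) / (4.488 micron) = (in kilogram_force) 9.493e-05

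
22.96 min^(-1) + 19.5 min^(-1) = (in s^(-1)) 0.7077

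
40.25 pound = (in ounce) 644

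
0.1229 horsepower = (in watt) 91.65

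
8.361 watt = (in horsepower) 0.01121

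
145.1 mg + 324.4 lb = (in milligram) 1.471e+08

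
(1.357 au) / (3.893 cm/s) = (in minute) 8.691e+10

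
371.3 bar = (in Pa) 3.713e+07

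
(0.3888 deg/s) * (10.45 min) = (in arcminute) 1.463e+04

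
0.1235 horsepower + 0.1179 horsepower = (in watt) 180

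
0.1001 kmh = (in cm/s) 2.781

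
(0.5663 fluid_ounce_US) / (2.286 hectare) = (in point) 2.077e-06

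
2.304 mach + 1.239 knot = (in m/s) 785.1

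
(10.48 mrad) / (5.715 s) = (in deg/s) 0.1051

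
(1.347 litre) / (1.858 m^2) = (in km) 7.25e-07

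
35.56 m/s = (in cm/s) 3556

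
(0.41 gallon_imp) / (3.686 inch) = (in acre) 4.919e-06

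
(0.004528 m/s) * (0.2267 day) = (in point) 2.514e+05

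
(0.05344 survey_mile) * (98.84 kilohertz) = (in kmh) 3.06e+07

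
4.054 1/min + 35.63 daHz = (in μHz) 3.564e+08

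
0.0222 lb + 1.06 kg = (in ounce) 37.75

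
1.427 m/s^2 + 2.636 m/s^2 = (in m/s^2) 4.063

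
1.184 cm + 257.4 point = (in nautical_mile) 5.542e-05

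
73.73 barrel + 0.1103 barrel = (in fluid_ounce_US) 3.97e+05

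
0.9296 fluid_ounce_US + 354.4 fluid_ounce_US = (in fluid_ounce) 355.3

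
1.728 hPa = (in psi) 0.02506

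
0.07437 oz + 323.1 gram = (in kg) 0.3252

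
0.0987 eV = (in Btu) 1.499e-23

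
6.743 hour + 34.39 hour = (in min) 2468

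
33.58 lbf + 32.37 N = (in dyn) 1.817e+07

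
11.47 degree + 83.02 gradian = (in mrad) 1504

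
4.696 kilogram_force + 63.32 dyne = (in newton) 46.05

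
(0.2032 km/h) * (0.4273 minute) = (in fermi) 1.447e+15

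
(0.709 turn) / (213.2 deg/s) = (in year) 3.796e-08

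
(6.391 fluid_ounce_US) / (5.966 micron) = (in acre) 0.007828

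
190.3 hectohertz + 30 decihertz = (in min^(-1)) 1.142e+06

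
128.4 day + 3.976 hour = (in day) 128.6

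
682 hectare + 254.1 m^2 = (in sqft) 7.341e+07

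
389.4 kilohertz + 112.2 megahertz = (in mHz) 1.126e+11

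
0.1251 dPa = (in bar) 1.251e-07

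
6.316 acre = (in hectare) 2.556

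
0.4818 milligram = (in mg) 0.4818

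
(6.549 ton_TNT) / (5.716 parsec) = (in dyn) 0.01554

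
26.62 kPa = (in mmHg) 199.7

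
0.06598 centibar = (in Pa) 65.98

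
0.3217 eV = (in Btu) 4.885e-23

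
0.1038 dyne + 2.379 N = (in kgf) 0.2426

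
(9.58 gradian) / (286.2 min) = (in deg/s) 0.0005021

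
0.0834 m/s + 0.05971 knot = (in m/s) 0.1141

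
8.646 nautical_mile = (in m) 1.601e+04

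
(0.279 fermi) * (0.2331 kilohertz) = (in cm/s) 6.503e-12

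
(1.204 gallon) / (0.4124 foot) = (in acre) 8.96e-06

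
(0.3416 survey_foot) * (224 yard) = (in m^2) 21.33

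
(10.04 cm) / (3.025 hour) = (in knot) 1.792e-05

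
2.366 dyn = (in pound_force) 5.319e-06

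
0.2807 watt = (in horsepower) 0.0003764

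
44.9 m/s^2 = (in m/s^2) 44.9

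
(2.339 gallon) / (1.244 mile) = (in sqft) 4.76e-05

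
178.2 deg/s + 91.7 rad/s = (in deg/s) 5432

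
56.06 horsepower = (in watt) 4.18e+04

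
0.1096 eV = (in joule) 1.756e-20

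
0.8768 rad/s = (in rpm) 8.373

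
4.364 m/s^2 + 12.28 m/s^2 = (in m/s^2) 16.64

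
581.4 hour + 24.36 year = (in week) 1274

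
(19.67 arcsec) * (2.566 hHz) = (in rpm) 0.2337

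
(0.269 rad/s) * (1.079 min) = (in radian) 17.42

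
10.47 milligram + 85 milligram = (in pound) 0.0002105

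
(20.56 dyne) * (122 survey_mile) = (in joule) 40.37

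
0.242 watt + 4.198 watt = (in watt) 4.44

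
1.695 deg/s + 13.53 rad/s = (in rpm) 129.5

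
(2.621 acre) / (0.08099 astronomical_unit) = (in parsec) 2.837e-23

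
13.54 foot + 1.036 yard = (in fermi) 5.074e+15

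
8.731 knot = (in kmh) 16.17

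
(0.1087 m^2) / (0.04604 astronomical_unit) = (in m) 1.578e-11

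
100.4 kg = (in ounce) 3542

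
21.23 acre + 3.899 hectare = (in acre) 30.86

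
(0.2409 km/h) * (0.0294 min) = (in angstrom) 1.18e+09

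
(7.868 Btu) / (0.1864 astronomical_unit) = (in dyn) 0.02977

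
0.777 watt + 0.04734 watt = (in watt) 0.8243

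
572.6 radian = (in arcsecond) 1.181e+08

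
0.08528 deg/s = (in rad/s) 0.001488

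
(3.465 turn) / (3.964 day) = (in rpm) 0.000607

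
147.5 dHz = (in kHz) 0.01475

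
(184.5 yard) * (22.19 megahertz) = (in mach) 1.099e+07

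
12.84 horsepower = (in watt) 9575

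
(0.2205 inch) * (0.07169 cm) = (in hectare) 4.015e-10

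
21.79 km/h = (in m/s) 6.053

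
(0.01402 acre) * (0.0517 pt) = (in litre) 1.035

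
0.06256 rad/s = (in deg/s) 3.584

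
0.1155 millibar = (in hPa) 0.1155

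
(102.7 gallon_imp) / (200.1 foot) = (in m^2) 0.007655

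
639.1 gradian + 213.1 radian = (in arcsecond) 4.603e+07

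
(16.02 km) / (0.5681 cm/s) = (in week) 4.663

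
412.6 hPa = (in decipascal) 4.126e+05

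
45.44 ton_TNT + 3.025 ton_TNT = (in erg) 2.028e+18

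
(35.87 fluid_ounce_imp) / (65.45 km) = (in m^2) 1.557e-08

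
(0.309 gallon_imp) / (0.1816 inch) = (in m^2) 0.3045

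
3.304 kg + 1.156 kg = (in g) 4460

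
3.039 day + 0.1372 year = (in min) 7.649e+04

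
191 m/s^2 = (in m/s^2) 191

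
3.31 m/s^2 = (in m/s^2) 3.31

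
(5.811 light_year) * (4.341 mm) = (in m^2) 2.387e+14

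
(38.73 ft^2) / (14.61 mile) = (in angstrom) 1.53e+06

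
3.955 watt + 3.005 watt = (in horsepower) 0.009334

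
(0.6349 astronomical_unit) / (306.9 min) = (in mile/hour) 1.154e+07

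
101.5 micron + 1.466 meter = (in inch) 57.72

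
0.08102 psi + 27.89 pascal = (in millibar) 5.865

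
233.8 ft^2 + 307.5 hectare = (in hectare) 307.5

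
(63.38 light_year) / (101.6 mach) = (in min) 2.889e+11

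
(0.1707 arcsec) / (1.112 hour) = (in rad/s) 2.067e-10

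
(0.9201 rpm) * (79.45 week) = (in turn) 7.369e+05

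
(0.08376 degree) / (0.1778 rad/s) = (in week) 1.359e-08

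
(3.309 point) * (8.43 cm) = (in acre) 2.432e-08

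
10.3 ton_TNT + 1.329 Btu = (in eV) 2.69e+29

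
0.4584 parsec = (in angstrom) 1.414e+26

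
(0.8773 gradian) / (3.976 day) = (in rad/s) 4.012e-08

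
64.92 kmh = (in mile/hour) 40.34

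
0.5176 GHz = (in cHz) 5.176e+10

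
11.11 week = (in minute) 1.12e+05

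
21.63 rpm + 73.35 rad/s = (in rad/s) 75.62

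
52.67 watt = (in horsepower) 0.07063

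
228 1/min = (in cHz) 380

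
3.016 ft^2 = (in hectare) 2.802e-05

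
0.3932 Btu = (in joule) 414.8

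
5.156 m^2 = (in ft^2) 55.5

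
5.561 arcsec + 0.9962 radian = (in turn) 0.1586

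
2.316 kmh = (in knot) 1.251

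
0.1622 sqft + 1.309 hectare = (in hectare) 1.309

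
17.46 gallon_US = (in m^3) 0.06609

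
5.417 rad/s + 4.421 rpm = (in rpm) 56.15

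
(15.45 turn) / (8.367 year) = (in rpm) 3.513e-06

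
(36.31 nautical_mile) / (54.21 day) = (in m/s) 0.01436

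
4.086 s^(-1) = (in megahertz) 4.086e-06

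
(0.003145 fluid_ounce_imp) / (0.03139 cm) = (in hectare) 2.847e-08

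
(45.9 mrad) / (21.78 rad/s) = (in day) 2.439e-08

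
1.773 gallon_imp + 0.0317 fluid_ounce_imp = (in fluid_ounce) 272.6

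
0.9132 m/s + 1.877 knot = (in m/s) 1.879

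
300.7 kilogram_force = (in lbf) 662.9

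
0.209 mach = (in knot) 138.3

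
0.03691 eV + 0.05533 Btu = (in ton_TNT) 1.395e-08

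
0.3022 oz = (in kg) 0.008567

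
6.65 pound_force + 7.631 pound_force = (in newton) 63.53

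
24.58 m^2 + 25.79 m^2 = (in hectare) 0.005037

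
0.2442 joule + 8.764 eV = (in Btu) 0.0002315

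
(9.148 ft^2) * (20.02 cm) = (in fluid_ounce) 5753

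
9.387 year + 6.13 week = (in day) 3469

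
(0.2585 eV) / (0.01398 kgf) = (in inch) 1.189e-17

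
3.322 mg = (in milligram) 3.322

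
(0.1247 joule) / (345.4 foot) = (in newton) 0.001184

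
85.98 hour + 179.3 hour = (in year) 0.03028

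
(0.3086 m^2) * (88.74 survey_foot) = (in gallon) 2205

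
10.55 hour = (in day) 0.4396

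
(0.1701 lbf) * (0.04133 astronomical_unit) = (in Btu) 4.434e+06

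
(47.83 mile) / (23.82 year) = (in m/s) 0.0001025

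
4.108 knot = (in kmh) 7.608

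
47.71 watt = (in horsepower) 0.06398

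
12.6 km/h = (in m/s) 3.5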